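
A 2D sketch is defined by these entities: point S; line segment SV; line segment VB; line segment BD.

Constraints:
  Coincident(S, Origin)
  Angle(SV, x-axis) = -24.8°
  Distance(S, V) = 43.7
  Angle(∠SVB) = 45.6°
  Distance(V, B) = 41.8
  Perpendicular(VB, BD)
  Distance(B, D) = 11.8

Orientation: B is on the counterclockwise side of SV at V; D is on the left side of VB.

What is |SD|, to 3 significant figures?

22.4

S is at the origin; SV runs at -24.8° with length 43.7, so V = 43.7·(cos -24.8°, sin -24.8°) = (39.7, -18.3). ∠SVB = 45.6°, so VB runs at -24.8° + (180° − 45.6°) = 110° from the x-axis; with |VB| = 41.8, B = V + 41.8·(cos 110°, sin 110°) = (25.6, 21.0). VB ⟂ BD; with |BD| = 11.8 on the left of VB, D = B + 11.8·(-0.942, -0.335) = (14.5, 17.1). Then |SD| = |D − S| = 22.4.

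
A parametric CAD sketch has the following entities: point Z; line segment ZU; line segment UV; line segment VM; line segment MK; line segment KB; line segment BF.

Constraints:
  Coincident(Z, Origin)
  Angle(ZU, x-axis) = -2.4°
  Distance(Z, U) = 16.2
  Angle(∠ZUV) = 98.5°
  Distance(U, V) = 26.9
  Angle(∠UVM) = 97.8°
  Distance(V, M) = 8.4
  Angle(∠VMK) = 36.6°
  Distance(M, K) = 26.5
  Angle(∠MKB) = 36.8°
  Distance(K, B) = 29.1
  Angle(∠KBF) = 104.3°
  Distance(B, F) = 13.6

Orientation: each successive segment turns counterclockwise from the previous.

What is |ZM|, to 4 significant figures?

31.39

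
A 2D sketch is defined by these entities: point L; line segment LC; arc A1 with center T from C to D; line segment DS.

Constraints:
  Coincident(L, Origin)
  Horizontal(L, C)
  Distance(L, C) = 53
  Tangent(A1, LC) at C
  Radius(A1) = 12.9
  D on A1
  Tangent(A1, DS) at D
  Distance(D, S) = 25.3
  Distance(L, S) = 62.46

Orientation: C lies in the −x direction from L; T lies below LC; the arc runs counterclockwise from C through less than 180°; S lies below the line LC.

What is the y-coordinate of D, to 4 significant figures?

-20.93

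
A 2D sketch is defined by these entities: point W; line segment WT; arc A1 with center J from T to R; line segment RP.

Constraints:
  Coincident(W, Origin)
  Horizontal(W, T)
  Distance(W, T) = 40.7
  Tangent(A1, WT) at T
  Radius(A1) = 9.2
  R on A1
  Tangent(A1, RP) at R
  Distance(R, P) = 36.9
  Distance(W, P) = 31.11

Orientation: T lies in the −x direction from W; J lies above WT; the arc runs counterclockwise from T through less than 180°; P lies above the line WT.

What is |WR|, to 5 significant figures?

34.108

Checks: |JT| = 9.200 ✓; |JR| = 9.200 ✓; ∠(JR, RP) = 90.00° ✓; |RP| = 36.90 ✓; |WP| = 31.11 ✓.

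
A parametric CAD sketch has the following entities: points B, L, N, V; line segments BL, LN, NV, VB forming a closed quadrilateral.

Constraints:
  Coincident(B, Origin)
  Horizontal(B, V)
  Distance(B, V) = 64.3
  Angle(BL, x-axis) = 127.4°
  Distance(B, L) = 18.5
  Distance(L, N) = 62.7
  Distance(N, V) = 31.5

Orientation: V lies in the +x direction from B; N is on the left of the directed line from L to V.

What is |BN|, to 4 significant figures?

57.36

Checks: |LN| = 62.70 ✓; |NV| = 31.50 ✓.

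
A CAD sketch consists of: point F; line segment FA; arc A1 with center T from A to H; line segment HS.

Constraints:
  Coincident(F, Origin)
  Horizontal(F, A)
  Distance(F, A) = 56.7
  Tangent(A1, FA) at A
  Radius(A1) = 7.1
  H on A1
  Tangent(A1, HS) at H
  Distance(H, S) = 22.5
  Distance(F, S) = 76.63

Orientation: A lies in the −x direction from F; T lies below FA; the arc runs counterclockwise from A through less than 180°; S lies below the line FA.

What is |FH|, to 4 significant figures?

63.28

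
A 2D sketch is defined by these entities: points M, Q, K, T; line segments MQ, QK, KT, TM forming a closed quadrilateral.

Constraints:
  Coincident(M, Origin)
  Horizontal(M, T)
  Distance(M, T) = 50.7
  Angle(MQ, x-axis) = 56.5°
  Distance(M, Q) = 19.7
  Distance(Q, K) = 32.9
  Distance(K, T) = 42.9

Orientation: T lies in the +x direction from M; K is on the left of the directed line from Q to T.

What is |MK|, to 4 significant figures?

52.34

M is at the origin; MT is horizontal with |MT| = 50.7 and T in +x, so T = (50.7, 0). MQ runs at 56.5° with |MQ| = 19.7, so Q = (10.87, 16.43). K is determined by |QK| = 32.9 and |KT| = 42.9 together: it lies at the intersection of circle(Q, 32.9) and circle(T, 42.9). With |QT| = 43.08, the foot of the radical line on QT is 12.74 from Q and the perpendicular offset is √(32.9² − 12.74²) = 30.33. Taking the left-of-QT solution: K = (34.22, 39.61).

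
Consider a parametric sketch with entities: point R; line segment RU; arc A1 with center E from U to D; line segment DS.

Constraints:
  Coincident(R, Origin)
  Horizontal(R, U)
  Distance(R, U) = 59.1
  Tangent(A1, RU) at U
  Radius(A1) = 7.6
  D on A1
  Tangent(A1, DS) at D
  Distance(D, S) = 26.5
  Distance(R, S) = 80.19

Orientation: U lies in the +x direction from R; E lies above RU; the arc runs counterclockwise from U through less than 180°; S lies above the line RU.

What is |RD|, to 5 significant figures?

66.593

Checks: |RU| = 59.10 ✓; |ED| = 7.600 ✓; ∠(ED, DS) = 90.00° ✓; |DS| = 26.50 ✓; |RS| = 80.19 ✓.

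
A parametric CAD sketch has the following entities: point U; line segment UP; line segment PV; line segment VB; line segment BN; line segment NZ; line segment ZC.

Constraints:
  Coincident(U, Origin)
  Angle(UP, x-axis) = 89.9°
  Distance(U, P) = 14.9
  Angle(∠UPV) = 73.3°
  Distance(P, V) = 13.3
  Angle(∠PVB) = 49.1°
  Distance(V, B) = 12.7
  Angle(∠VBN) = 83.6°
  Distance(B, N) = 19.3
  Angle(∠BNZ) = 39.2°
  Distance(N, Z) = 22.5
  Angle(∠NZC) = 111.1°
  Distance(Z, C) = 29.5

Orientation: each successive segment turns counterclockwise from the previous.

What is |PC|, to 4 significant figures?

34.35

U is at the origin; UP runs at 89.9° with length 14.9, so P = (0.02601, 14.90). ∠UPV = 73.3° gives PV at -163.4° from the x-axis; with |PV| = 13.3, V = (-12.72, 11.10). ∠PVB = 49.1° gives VB at -32.50° from the x-axis; with |VB| = 12.7, B = (-2.009, 4.277). ∠VBN = 83.6° gives BN at 63.90° from the x-axis; with |BN| = 19.3, N = (6.482, 21.61). ∠BNZ = 39.2° gives NZ at -155.3° from the x-axis; with |NZ| = 22.5, Z = (-13.96, 12.21). ∠NZC = 111.1° gives ZC at -86.40° from the x-axis; with |ZC| = 29.5, C = (-12.11, -17.24). Then |PC| = |C − P| = 34.35.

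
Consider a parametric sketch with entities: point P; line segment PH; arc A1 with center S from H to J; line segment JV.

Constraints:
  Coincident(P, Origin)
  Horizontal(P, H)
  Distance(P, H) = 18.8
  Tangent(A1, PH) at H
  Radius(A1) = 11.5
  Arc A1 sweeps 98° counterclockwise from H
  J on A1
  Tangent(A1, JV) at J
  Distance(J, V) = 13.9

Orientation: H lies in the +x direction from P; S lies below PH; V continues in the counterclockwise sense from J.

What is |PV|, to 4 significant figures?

28.44

P is at the origin; PH is horizontal with |PH| = 18.8 and H on the +x side, so H = (18.80, 0.000). A1 meets PH tangentially, so SH is at right angles to PH, so S = H + (0, -11.5) = (18.80, -11.50). On A1, H sits at bearing 90° from S; a 98° counterclockwise sweep puts J at bearing 188°, so J = S + 11.5·(cos 188°, sin 188°) = (7.412, -13.10). Since A1 is tangent to JV there, SJ ⟂ JV, so JV runs along (−sin 188°, cos 188°); with |JV| = 13.9, V = (9.346, -26.87). Then |PV| = |V − P| = 28.44.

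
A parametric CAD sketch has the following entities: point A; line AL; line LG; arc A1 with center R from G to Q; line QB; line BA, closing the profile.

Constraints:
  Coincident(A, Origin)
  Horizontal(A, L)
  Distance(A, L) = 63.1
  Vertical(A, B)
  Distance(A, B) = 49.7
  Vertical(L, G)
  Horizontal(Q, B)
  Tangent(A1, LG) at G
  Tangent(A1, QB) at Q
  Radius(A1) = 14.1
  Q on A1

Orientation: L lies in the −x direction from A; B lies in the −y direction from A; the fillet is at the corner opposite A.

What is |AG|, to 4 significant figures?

72.45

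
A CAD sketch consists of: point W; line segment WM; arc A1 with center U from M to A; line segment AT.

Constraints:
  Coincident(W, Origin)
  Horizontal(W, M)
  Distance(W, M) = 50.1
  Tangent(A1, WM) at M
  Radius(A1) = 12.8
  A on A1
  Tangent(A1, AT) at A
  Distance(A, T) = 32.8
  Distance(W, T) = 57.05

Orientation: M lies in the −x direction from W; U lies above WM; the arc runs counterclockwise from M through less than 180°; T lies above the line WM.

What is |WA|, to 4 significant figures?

39.21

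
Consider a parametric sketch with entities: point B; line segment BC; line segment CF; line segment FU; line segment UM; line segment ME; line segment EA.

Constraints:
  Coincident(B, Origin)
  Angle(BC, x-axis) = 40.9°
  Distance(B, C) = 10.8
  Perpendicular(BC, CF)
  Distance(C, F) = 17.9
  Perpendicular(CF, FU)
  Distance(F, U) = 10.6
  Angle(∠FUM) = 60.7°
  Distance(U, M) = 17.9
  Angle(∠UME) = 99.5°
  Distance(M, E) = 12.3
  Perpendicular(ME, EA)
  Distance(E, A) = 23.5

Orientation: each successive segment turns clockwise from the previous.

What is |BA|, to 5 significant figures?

31.211

B is at the origin; BC runs at 40.9° with length 10.8, so C = (8.1632, 7.0712). The perpendicularity gives CF at right angles to BC, so CF runs at -49.100°; with |CF| = 17.9, F = (19.883, -6.4586). CF is perpendicular to FU, so FU runs at -139.10°; with |FU| = 10.6, U = (11.871, -13.399). ∠FUM = 60.7° gives UM at 101.60° from the x-axis; with |UM| = 17.9, M = (8.2717, 4.1356). ∠UME = 99.5° gives ME at 21.100° from the x-axis; with |ME| = 12.3, E = (19.747, 8.5635). ME ⟂ EA, so EA runs at -68.900°; with |EA| = 23.5, A = (28.207, -13.361). Then |BA| = |A − B| = 31.211.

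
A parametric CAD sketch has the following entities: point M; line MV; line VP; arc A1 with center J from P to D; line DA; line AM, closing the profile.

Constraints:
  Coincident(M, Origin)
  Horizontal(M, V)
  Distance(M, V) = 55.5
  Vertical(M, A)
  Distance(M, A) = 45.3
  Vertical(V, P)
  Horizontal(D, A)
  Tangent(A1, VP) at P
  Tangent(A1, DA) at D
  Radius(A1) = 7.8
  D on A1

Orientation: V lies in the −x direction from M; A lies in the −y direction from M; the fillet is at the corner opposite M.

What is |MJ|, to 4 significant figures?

60.68

M and A share the same x with |MA| = 45.3 and A on the −y side, so A = (0.000, -45.30). The virtual corner opposite M is at (-55.50, -45.30). A1 meets VP tangentially, so JP is at right angles to VP and the tangent condition forces JD to be normal to DA, with radius 7.8, so the center J sits 7.8 in from both sides at J = (-47.70, -37.50). Then |MJ| = |J − M| = 60.68.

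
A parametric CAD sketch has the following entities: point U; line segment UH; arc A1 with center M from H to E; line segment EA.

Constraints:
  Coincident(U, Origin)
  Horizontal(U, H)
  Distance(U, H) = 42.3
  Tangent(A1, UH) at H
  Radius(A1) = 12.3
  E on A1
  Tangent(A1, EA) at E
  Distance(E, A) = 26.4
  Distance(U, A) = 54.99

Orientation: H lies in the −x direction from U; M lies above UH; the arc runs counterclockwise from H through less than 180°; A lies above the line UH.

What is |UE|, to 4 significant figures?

33.99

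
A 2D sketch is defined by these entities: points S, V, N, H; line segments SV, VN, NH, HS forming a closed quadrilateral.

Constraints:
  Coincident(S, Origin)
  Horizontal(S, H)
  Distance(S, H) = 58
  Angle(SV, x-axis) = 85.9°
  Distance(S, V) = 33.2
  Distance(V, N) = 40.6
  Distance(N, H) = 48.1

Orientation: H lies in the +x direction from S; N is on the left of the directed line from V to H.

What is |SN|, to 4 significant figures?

61.04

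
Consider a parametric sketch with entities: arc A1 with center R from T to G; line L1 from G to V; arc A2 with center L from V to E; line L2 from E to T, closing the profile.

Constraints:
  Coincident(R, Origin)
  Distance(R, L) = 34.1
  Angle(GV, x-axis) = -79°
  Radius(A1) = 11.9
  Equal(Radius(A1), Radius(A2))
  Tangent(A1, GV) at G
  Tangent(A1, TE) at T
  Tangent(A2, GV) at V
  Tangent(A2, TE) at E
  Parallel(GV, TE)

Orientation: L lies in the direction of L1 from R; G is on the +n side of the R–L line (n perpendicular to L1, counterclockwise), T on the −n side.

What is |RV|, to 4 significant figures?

36.12

Tangency of A1 to both parallel lines with radius 11.9 puts G and T at R ± 11.9·n: G = (11.68, 2.271), T = (-11.68, -2.271). Equal radii place V and E the same way about L: V = L + 11.9·n = (18.19, -31.20), E = L − 11.9·n = (-5.175, -35.74). Then |RV| = |V − R| = 36.12.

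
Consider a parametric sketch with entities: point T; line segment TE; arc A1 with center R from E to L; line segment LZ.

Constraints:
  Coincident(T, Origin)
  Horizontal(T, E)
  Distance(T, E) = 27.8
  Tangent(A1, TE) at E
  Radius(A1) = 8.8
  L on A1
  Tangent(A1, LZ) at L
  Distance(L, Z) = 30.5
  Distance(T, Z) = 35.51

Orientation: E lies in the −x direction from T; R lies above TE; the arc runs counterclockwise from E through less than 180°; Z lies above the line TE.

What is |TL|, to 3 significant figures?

20.4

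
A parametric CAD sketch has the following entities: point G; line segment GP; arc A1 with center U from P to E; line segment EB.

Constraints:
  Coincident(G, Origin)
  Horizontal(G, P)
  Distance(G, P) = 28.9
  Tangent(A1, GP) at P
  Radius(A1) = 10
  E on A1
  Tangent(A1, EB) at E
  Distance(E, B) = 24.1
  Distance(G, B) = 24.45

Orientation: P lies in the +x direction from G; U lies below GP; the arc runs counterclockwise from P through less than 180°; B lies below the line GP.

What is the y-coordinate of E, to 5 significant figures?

-4.0944

Checks: |UE| = 10.00 ✓; ∠(UE, EB) = 90.00° ✓; |EB| = 24.10 ✓; |GB| = 24.45 ✓.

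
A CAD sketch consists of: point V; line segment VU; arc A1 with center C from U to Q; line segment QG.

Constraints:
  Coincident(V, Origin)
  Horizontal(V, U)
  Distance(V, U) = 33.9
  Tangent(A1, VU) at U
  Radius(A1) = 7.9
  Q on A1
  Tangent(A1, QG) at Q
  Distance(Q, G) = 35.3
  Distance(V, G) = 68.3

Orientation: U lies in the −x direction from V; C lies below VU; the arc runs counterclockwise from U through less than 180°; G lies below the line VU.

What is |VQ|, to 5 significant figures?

40.713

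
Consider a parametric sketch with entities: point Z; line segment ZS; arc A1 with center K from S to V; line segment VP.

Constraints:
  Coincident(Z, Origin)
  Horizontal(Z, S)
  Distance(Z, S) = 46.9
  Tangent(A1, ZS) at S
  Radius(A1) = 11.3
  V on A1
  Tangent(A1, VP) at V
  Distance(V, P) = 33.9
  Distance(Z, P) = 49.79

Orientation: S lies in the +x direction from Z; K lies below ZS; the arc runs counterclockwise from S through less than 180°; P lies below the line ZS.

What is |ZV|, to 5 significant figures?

36.943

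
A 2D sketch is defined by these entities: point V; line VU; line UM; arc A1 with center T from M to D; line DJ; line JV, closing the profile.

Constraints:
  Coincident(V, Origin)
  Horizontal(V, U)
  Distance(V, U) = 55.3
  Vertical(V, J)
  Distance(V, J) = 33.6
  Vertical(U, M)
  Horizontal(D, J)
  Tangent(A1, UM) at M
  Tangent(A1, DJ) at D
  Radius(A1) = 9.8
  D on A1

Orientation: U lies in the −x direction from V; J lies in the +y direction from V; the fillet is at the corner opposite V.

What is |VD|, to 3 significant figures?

56.6

The virtual corner opposite V is at (-55.3, 33.6). Since A1 is tangent to UM there, TM ⟂ UM and A1 meets DJ tangentially, so TD is at right angles to DJ, with radius 9.8, so the center T sits 9.8 in from both sides at T = (-45.5, 23.8). That places the tangent points at M = (-55.3, 23.8) on UM and D = (-45.5, 33.6) on DJ. Then |VD| = |D − V| = 56.6.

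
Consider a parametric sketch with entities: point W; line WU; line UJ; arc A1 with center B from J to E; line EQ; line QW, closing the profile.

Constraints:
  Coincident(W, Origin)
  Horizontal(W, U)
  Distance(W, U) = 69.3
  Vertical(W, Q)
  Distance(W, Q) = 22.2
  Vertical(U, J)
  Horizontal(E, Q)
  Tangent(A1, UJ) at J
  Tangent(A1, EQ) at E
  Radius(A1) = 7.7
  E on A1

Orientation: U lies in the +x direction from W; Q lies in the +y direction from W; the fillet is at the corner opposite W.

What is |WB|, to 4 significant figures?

63.28

W is at the origin; W and U share the same y with |WU| = 69.3 and U on the +x side, so U = (69.30, 0.000). WQ is vertical with |WQ| = 22.2 and Q on the +y side, so Q = (0.000, 22.20). The virtual corner opposite W is at (69.30, 22.20). A1 meets UJ tangentially, so BJ is at right angles to UJ and the tangent condition forces BE to be normal to EQ, with radius 7.7, so the center B sits 7.7 in from both sides at B = (61.60, 14.50). Then |WB| = |B − W| = 63.28.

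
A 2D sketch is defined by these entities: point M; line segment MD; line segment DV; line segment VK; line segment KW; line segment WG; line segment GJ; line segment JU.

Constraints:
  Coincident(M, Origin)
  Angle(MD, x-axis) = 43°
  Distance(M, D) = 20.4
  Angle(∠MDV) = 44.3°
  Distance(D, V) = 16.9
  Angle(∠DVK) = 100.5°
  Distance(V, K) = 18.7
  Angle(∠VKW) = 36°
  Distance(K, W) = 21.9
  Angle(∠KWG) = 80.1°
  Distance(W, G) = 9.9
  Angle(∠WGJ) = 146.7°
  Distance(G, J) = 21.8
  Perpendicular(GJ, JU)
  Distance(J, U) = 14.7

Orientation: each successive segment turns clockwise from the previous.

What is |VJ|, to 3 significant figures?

17.7

∠KWG = 80.1° gives WG at -56.1° from the x-axis; with |WG| = 9.9, G = (16.9, 1.43). ∠WGJ = 146.7° gives GJ at -89.4° from the x-axis; with |GJ| = 21.8, J = (17.2, -20.4). Then |VJ| = |J − V| = 17.7.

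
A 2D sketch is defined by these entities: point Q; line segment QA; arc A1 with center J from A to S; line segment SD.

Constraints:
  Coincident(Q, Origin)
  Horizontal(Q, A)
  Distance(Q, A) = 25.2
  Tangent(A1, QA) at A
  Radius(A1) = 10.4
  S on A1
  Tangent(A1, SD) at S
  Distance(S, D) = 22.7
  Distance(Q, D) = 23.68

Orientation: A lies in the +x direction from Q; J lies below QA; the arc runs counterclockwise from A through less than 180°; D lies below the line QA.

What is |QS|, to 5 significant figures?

17.206

Checks: |QA| = 25.20 ✓; |JS| = 10.40 ✓; ∠(JS, SD) = 90.00° ✓; |SD| = 22.70 ✓; |QD| = 23.68 ✓.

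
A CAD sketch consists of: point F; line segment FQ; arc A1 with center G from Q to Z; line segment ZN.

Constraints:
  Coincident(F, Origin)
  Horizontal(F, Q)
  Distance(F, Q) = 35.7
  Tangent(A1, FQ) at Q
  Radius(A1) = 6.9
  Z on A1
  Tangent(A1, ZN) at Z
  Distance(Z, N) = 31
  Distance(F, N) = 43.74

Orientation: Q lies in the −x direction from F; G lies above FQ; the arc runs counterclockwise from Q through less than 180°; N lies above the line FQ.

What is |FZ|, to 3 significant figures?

29.5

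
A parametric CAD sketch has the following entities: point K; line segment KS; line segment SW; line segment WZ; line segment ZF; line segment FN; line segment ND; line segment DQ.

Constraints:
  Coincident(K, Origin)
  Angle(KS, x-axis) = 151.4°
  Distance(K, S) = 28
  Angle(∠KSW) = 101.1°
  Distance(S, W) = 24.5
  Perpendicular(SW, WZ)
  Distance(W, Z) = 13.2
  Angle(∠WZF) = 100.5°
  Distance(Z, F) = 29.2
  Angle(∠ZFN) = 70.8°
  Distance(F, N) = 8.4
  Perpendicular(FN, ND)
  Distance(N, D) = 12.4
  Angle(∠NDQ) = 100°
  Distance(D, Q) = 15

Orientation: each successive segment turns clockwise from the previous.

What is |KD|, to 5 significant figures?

21.282

∠ZFN = 70.8° gives FN at 153.80° from the x-axis; with |FN| = 8.4, N = (-15.723, 7.5264). FN is perpendicular to ND, so ND runs at 63.800°; with |ND| = 12.4, D = (-10.248, 18.652). Then |KD| = |D − K| = 21.282.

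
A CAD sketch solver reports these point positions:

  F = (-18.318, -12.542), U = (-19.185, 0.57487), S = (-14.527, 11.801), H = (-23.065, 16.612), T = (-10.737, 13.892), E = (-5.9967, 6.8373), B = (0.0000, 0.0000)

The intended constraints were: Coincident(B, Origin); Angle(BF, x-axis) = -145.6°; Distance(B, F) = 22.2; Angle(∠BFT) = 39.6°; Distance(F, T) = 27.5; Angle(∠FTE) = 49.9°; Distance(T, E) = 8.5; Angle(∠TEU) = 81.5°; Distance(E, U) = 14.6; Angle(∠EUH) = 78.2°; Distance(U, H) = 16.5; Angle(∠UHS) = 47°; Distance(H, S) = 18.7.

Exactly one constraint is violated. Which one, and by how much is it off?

Distance(H, S) = 18.7 — off by 8.90.

B = (0.00, 0.00) ✓; BF at -145.6° ✓; |BF| = 22.20 ✓; ∠BFT = 39.60° ✓; |FT| = 27.50 ✓; ∠FTE = 49.90° ✓; |TE| = 8.499 ✓; ∠TEU = 81.50° ✓; |EU| = 14.60 ✓; ∠EUH = 78.20° ✓; |UH| = 16.50 ✓; ∠UHS = 47.00° ✓; |HS| = 9.800 ✗.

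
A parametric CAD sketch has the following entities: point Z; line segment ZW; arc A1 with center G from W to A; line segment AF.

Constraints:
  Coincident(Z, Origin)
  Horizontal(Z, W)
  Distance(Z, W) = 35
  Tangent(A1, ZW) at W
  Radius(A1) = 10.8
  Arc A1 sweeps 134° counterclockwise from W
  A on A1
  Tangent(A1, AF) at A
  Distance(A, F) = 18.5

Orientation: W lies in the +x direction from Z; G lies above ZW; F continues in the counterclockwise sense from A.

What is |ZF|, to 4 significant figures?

43.52

Z is at the origin; ZW is horizontal with |ZW| = 35.0 and W on the +x side, so W = (35.00, 0.000). Since A1 is tangent to ZW there, GW ⟂ ZW, so G = W + (0, 10.8) = (35.00, 10.80). On A1, W sits at bearing -90° from G; a 134° counterclockwise sweep puts A at bearing 44°, so A = G + 10.8·(cos 44°, sin 44°) = (42.77, 18.30). Tangency of A1 to AF means the radius GA is perpendicular to AF, so AF runs along (−sin 44°, cos 44°); with |AF| = 18.5, F = (29.92, 31.61). Then |ZF| = |F − Z| = 43.52.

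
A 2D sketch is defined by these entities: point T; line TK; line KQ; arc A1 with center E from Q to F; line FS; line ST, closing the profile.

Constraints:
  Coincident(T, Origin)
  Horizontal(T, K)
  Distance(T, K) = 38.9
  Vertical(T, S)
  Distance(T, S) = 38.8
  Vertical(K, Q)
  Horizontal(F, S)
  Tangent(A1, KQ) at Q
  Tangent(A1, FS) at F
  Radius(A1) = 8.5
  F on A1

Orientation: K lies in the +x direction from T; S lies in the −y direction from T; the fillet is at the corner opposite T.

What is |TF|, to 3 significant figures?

49.3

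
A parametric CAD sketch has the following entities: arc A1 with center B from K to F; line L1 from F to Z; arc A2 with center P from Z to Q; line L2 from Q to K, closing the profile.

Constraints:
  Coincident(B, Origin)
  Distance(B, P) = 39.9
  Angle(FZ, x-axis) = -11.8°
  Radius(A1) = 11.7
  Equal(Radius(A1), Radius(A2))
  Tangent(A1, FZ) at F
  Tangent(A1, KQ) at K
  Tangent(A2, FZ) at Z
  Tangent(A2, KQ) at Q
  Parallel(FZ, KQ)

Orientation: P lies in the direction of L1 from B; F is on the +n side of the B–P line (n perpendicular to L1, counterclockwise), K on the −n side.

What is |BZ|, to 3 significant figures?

41.6

Tangency of A1 to both parallel lines with radius 11.7 puts F and K at B ± 11.7·n: F = (2.39, 11.5), K = (-2.39, -11.5). Equal radii place Z and Q the same way about P: Z = P + 11.7·n = (41.4, 3.29), Q = P − 11.7·n = (36.7, -19.6). Then |BZ| = |Z − B| = 41.6.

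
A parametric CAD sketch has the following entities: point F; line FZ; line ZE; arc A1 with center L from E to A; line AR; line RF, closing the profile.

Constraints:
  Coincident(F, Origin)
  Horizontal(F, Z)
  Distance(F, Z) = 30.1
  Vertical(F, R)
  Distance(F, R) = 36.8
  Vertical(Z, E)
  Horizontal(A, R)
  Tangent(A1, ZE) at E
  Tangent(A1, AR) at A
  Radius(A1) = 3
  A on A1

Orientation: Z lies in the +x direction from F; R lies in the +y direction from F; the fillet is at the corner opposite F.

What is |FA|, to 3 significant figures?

45.7

F is at the origin; F and Z share the same y with |FZ| = 30.1 and Z on the +x side, so Z = (30.1, 0.00). F and R share the same x with |FR| = 36.8 and R on the +y side, so R = (0.00, 36.8). The virtual corner opposite F is at (30.1, 36.8). A1 meets ZE tangentially, so LE is at right angles to ZE and A1 meets AR tangentially, so LA is at right angles to AR, with radius 3.0, so the center L sits 3.0 in from both sides at L = (27.1, 33.8). That places the tangent points at E = (30.1, 33.8) on ZE and A = (27.1, 36.8) on AR. Then |FA| = |A − F| = 45.7.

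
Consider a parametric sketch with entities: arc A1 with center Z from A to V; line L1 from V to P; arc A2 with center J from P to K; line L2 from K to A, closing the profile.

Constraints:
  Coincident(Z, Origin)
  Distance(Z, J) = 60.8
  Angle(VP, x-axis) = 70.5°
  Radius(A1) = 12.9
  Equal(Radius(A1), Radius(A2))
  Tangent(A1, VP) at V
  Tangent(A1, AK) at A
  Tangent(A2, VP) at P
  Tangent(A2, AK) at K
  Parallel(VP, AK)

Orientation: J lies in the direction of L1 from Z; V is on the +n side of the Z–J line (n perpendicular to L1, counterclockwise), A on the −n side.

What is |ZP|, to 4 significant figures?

62.15

Tangency of A1 to both parallel lines with radius 12.9 puts V and A at Z ± 12.9·n: V = (-12.16, 4.306), A = (12.16, -4.306). Equal radii place P and K the same way about J: P = J + 12.9·n = (8.135, 61.62), K = J − 12.9·n = (32.46, 53.01). Then |ZP| = |P − Z| = 62.15.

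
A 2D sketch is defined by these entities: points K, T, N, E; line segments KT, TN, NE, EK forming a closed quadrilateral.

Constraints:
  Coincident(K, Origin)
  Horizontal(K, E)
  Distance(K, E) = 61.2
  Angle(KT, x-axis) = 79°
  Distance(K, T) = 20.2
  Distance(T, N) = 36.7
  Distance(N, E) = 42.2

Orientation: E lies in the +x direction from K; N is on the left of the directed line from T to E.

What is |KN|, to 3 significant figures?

51.1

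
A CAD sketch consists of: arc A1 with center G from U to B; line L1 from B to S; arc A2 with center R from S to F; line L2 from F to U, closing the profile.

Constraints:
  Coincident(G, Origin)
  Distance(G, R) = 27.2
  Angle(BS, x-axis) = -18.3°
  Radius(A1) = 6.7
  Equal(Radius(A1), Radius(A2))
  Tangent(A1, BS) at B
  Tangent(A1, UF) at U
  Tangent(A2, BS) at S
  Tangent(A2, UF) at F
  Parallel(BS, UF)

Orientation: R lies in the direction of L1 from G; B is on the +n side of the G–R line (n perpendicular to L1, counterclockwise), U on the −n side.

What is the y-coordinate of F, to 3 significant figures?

-14.9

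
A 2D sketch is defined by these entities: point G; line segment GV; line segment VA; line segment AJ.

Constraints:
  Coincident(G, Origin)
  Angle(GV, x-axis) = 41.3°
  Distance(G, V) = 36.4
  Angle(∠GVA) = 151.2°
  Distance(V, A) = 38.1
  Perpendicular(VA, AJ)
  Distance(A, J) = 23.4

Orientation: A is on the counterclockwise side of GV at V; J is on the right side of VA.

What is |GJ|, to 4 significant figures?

81.09

∠GVA = 151.2°, so VA runs at 41.3° + (180° − 151.2°) = 70.10° from the x-axis; with |VA| = 38.1, A = V + 38.1·(cos 70.10°, sin 70.10°) = (40.31, 59.85). VA ⟂ AJ; with |AJ| = 23.4 on the right of VA, J = A + 23.4·(0.9403, -0.3404) = (62.32, 51.88). Then |GJ| = |J − G| = 81.09.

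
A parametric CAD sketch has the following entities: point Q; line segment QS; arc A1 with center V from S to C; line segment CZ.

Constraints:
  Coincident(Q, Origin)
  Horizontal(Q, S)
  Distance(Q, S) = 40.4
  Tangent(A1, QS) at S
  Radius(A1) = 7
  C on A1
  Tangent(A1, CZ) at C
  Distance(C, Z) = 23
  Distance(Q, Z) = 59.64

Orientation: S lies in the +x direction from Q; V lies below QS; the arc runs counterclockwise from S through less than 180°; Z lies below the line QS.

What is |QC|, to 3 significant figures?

37.8

Checks: Q = (0.00, 0.00) ✓; |VC| = 7.000 ✓; ∠(VC, CZ) = 90.00° ✓; |CZ| = 23.00 ✓; |QZ| = 59.64 ✓.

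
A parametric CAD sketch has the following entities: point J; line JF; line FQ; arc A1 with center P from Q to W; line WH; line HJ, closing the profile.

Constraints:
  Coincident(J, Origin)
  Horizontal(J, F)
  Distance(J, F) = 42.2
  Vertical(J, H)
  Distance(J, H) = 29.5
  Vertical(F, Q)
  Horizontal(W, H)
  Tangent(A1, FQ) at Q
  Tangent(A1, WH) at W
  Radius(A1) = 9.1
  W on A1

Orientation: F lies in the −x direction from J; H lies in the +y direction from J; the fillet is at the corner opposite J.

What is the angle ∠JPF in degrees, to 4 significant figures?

82.39°

J is at the origin; JF is horizontal with |JF| = 42.2 and F on the −x side, so F = (-42.20, 0.000). J and H share the same x with |JH| = 29.5 and H on the +y side, so H = (0.000, 29.50). The virtual corner opposite J is at (-42.20, 29.50). A1 meets FQ tangentially, so PQ is at right angles to FQ and tangency of A1 to WH means the radius PW is perpendicular to WH, with radius 9.1, so the center P sits 9.1 in from both sides at P = (-33.10, 20.40). Then cos ∠JPF = PJ·PF / (|PJ||PF|), giving 82.39°.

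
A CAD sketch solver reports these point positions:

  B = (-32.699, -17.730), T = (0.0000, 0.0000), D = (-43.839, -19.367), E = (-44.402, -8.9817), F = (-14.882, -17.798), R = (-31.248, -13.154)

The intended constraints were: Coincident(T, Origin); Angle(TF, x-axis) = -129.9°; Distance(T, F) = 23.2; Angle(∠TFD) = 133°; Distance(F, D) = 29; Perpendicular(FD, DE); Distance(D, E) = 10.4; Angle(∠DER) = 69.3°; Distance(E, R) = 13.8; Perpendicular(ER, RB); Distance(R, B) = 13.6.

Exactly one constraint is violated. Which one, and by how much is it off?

Distance(R, B) = 13.6 — off by 8.80.

T = (0.00, 0.00) ✓; TF at -129.9° ✓; |TF| = 23.20 ✓; ∠TFD = 133.0° ✓; |FD| = 29.00 ✓; ∠(FD, DE) = 90.00° ✓; |DE| = 10.40 ✓; ∠DER = 69.30° ✓; |ER| = 13.80 ✓; ∠(ER, RB) = 89.99° ✓; |RB| = 4.801 ✗.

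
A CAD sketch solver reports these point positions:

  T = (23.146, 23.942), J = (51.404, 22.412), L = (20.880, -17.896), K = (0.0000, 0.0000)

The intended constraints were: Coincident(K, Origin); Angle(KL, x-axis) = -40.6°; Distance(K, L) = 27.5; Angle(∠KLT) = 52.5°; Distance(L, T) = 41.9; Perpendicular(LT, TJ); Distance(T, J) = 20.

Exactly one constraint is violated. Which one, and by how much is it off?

Distance(T, J) = 20 — off by 8.30.

K = (0.00, 0.00) ✓; KL at -40.60° ✓; |KL| = 27.50 ✓; ∠KLT = 52.50° ✓; |LT| = 41.90 ✓; ∠(LT, TJ) = 90.00° ✓; |TJ| = 28.30 ✗.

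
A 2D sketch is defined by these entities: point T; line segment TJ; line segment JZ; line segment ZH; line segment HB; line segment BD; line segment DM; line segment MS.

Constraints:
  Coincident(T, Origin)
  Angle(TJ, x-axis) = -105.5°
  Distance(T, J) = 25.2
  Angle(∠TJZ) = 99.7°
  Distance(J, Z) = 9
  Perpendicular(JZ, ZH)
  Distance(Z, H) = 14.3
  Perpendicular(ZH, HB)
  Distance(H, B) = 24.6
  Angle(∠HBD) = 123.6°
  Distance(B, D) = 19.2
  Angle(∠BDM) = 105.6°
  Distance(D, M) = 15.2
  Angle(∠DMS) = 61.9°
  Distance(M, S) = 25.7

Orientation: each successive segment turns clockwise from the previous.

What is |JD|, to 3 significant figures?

26.3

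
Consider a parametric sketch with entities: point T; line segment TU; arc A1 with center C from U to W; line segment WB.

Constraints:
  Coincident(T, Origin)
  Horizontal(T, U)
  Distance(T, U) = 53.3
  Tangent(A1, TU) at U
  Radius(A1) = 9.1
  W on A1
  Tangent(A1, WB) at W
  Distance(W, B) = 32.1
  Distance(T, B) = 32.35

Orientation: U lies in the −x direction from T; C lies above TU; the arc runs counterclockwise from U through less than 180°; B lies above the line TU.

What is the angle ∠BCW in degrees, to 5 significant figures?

74.173°

T is at the origin; T and U share the same y with |TU| = 53.3 and U on the −x side, so U = (-53.300, 0.0000). The tangent condition forces CU to be normal to TU, so C = U + (0, 9.1) = (-53.300, 9.1000). Since CW ⟂ WB (tangency), |CB| = √(9.1² + 32.1²) = 33.365 regardless of where W sits on A1. So B lies on both circle(T, 32.35) and circle(C, 33.365); the above-TU intersection is B = (-22.900, 22.850). W is the foot of the tangent from B: W = (-47.431, 2.1458).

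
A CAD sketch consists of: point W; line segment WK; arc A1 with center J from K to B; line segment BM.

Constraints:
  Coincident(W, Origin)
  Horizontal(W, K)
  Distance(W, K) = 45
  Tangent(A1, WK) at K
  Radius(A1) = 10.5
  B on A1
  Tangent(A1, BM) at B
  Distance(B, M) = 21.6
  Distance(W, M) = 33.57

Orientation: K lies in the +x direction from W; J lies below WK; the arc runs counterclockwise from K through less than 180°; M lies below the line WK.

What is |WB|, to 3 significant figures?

36.5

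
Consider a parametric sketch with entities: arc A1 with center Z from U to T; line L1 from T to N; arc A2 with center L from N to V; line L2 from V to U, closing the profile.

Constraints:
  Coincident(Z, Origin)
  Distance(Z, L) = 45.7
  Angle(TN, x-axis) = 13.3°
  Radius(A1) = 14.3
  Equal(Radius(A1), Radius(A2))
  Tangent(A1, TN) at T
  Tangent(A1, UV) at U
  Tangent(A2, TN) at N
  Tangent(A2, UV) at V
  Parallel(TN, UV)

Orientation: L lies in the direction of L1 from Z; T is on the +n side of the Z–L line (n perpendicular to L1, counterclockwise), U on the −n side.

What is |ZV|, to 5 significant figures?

47.885

The slot axis is L1's direction at 13.3°, so u = (cos 13.3°, sin 13.3°) = (0.97318, 0.23005) and n = (−sin 13.3°, cos 13.3°) = (-0.23005, 0.97318). Z is at the origin and L lies 45.7 along u from Z, so L = 45.7·u = (44.474, 10.513). Tangency of A1 to both parallel lines with radius 14.3 puts T and U at Z ± 14.3·n: T = (-3.2897, 13.916), U = (3.2897, -13.916). Equal radii place N and V the same way about L: N = L + 14.3·n = (41.185, 24.430), V = L − 14.3·n = (47.764, -3.4032). Then |ZV| = |V − Z| = 47.885.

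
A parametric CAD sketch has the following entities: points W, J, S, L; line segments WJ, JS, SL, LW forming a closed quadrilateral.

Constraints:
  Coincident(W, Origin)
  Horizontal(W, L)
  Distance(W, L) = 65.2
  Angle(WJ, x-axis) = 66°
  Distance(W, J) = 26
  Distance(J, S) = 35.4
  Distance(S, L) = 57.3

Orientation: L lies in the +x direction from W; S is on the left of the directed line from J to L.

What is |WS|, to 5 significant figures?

60.434

Checks: |JS| = 35.40 ✓; |SL| = 57.30 ✓.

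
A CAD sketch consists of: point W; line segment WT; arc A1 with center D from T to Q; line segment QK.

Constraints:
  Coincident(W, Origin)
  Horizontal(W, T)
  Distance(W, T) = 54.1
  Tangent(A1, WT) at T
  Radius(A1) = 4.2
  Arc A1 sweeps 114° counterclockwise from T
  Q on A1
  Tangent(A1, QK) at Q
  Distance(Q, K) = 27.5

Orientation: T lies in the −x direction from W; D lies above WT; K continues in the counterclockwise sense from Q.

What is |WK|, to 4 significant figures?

68.84

W is at the origin; W and T share the same y with |WT| = 54.1 and T on the −x side, so T = (-54.10, 0.000). Since A1 is tangent to WT there, DT ⟂ WT, so D = T + (0, 4.2) = (-54.10, 4.200). On A1, T sits at bearing -90° from D; a 114° counterclockwise sweep puts Q at bearing 24°, so Q = D + 4.2·(cos 24°, sin 24°) = (-50.26, 5.908). The tangent condition forces DQ to be normal to QK, so QK runs along (−sin 24°, cos 24°); with |QK| = 27.5, K = (-61.45, 31.03). Then |WK| = |K − W| = 68.84.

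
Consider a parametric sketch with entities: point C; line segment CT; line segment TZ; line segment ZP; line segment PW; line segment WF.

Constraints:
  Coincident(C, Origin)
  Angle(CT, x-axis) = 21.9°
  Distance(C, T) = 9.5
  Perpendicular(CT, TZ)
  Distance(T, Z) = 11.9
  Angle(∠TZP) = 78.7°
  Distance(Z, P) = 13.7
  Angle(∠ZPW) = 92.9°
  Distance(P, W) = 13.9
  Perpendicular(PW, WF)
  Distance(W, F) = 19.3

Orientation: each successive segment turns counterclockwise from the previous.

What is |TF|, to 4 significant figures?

7.878

C is at the origin; CT runs at 21.9° with length 9.5, so T = (8.814, 3.543). CT is perpendicular to TZ, so TZ runs at 111.9°; with |TZ| = 11.9, Z = (4.376, 14.58). ∠TZP = 78.7° gives ZP at -146.8° from the x-axis; with |ZP| = 13.7, P = (-7.088, 7.083). ∠ZPW = 92.9° gives PW at -59.70° from the x-axis; with |PW| = 13.9, W = (-0.07485, -4.918). PW is perpendicular to WF, so WF runs at 30.30°; with |WF| = 19.3, F = (16.59, 4.819). Then |TF| = |F − T| = 7.878.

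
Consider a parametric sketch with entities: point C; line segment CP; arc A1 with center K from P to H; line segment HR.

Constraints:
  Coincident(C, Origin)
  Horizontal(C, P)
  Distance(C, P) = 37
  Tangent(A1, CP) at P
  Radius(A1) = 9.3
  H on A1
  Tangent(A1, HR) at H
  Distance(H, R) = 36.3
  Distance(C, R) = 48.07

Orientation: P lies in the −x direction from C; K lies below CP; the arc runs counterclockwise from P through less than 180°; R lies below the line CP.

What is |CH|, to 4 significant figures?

46.72

Checks: C.y = 0.00, P.y = 0.00 ✓; |KP| = 9.300 ✓; |KH| = 9.300 ✓; ∠(KH, HR) = 90.00° ✓; |HR| = 36.30 ✓; |CR| = 48.07 ✓.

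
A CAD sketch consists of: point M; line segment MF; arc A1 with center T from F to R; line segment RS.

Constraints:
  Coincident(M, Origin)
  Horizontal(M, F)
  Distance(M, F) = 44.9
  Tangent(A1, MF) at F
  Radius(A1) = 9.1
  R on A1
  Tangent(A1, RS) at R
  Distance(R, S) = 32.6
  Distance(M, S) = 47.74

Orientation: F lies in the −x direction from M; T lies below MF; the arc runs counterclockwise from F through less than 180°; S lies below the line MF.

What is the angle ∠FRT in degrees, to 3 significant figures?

22.4°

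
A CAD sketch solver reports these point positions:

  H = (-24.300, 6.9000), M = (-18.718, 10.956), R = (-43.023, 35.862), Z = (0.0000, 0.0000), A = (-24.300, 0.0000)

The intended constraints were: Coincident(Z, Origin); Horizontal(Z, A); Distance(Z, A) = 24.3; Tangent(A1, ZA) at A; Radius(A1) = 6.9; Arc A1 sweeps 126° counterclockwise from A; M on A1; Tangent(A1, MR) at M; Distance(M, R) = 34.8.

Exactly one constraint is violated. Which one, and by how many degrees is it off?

Tangent(A1, MR) at M — off by 8.30°.

Z = (0.00, 0.00) ✓; Z.y = 0.00, A.y = 0.00 ✓; |ZA| = 24.30 ✓; ∠(HA, AZ) = 90.00° ✓; |HA| = 6.900 ✓; bearing(H→M) − bearing(H→A) = 126.0° ✓; |HM| = 6.900 ✓; ∠(HM, MR) = 81.70° ✗; |MR| = 34.80 ✓.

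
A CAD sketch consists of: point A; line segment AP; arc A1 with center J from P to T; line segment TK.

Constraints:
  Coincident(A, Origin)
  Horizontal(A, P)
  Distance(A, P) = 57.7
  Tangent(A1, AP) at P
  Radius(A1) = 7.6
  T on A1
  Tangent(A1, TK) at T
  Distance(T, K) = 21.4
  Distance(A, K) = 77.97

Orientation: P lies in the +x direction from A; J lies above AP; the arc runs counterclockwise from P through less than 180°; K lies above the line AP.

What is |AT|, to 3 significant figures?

64.5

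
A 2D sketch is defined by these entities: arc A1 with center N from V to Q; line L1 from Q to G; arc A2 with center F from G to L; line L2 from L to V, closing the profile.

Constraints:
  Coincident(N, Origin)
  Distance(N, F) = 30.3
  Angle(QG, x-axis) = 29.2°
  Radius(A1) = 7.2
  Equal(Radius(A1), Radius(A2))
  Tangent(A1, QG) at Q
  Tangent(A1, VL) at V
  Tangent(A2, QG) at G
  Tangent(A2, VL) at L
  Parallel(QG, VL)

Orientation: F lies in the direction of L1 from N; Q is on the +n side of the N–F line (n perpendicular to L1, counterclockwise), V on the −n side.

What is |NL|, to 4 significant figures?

31.14

The slot axis is L1's direction at 29.2°, so u = (cos 29.2°, sin 29.2°) = (0.8729, 0.4879) and n = (−sin 29.2°, cos 29.2°) = (-0.4879, 0.8729). N is at the origin and F lies 30.3 along u from N, so F = 30.3·u = (26.45, 14.78). Tangency of A1 to both parallel lines with radius 7.2 puts Q and V at N ± 7.2·n: Q = (-3.513, 6.285), V = (3.513, -6.285). Equal radii place G and L the same way about F: G = F + 7.2·n = (22.94, 21.07), L = F − 7.2·n = (29.96, 8.497). Then |NL| = |L − N| = 31.14.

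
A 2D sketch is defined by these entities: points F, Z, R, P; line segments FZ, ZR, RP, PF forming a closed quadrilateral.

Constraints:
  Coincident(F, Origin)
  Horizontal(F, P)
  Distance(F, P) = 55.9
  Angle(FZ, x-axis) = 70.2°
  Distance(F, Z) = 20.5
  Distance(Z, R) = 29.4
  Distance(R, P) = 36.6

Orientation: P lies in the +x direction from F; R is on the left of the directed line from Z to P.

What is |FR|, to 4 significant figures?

45.46

Checks: |ZR| = 29.40 ✓; |RP| = 36.60 ✓.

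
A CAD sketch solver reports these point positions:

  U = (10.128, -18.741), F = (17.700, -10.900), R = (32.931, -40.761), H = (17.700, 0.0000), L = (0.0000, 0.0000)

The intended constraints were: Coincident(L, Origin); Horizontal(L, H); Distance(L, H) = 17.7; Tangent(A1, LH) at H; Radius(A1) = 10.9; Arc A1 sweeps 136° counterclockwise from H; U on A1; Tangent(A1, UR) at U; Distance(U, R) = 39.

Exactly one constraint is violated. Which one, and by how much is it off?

Distance(U, R) = 39 — off by 7.30.

L = (0.00, 0.00) ✓; L.y = 0.00, H.y = 0.00 ✓; |LH| = 17.70 ✓; ∠(FH, HL) = 90.00° ✓; |FH| = 10.90 ✓; bearing(F→U) − bearing(F→H) = 136.0° ✓; |FU| = 10.90 ✓; ∠(FU, UR) = 90.00° ✓; |UR| = 31.70 ✗.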